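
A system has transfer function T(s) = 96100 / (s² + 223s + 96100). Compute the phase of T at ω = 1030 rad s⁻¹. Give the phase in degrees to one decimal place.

-166.6°

∠[(j1030)² + 223(j1030) + 96100] = ∠[-9.648e+05 + j2.2969e+05] = 166.61°
∠T(j1030) = −166.61° = -166.61°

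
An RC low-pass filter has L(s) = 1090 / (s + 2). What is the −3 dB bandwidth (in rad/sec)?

For a single-pole low-pass, the −3 dB point is at the pole: ω = 2 rad/sec.

2 rad/sec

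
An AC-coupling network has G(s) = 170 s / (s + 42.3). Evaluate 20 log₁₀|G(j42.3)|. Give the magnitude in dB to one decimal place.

41.6 dB

|j42.3| = 42.3
|j42.3 + 42.3| = √(42.3² + 42.3²) = 59.82
|G(j42.3)| = 170 × 42.3 / 59.82 = 120.21
20 log₁₀(120.21) = 41.60 dB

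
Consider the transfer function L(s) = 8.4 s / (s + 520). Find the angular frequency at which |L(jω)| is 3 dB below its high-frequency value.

520 rad/sec

For a single-pole high-pass, the −3 dB point is at the pole: ω = 520 rad/sec.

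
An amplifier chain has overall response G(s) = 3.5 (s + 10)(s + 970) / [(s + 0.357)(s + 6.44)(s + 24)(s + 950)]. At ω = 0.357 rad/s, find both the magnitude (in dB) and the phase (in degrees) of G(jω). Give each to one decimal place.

|G| = -6.8 dB, ∠G = -47.0 deg

|j0.357 + 10| = √(0.357² + 10²) = 10.01
|j0.357 + 970| = √(0.357² + 970²) = 970
|j0.357 + 0.357| = √(0.357² + 0.357²) = 0.5049
|j0.357 + 6.44| = √(0.357² + 6.44²) = 6.45
|j0.357 + 24| = √(0.357² + 24²) = 24
|j0.357 + 950| = √(0.357² + 950²) = 950
|G(j0.357)| = 3.5 × 10.01 × 970 / (0.5049 × 6.45 × 24 × 950) = 0.45751
20 log₁₀(0.45751) = -6.79 dB
∠(j0.357 + 10) = arctan(0.357/10) = 2.04°
∠(j0.357 + 970) = arctan(0.357/970) = 0.02°
∠(j0.357 + 0.357) = arctan(0.357/0.357) = 45.00°
∠(j0.357 + 6.44) = arctan(0.357/6.44) = 3.17°
∠(j0.357 + 24) = arctan(0.357/24) = 0.85°
∠(j0.357 + 950) = arctan(0.357/950) = 0.02°
∠G(j0.357) = 2.04° + 0.02° − (45.00° + 3.17° + 0.85° + 0.02°) = -46.98°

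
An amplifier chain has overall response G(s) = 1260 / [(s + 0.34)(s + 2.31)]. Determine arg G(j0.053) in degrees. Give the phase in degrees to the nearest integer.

-10°

∠(j0.053 + 0.34) = arctan(0.053/0.34) = 8.86°
∠(j0.053 + 2.31) = arctan(0.053/2.31) = 1.31°
∠G(j0.053) = − (8.86° + 1.31°) = -10.17°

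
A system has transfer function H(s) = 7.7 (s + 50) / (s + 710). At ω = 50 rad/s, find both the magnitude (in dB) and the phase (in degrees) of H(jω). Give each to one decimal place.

|j50 + 50| = √(50² + 50²) = 70.71
|j50 + 710| = √(50² + 710²) = 711.8
|H(j50)| = 7.7 × 70.71 / 711.8 = 0.76497
20 log₁₀(0.76497) = -2.33 dB
∠(j50 + 50) = arctan(50/50) = 45.00°
∠(j50 + 710) = arctan(50/710) = 4.03°
∠H(j50) = 45.00° − 4.03° = 40.97°

|H| = -2.3 dB, ∠H = 41.0°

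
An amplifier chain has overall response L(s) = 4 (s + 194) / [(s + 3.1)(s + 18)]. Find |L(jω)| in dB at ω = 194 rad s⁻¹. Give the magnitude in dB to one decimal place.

|j194 + 194| = √(194² + 194²) = 274.4
|j194 + 3.1| = √(194² + 3.1²) = 194
|j194 + 18| = √(194² + 18²) = 194.8
|L(j194)| = 4 × 274.4 / (194 × 194.8) = 0.029031
20 log₁₀(0.029031) = -30.74 dB

-30.7 dB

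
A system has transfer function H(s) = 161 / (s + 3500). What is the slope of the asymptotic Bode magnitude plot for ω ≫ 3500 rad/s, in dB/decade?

-20 dB/decade

With 0 zeros and 1 pole, the high-frequency asymptotic slope is 20 × (0 − 1) = -20 dB/decade.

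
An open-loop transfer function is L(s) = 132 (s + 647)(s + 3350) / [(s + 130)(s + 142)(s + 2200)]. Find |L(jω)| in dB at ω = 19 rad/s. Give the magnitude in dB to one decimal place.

|j19 + 647| = √(19² + 647²) = 647.3
|j19 + 3350| = √(19² + 3350²) = 3350
|j19 + 130| = √(19² + 130²) = 131.4
|j19 + 142| = √(19² + 142²) = 143.3
|j19 + 2200| = √(19² + 2200²) = 2200
|L(j19)| = 132 × 647.3 × 3350 / (131.4 × 143.3 × 2200) = 6.912
20 log₁₀(6.912) = 16.79 dB

16.8 dB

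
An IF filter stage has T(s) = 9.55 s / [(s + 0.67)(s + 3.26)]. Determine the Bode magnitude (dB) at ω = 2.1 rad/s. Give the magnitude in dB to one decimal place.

|j2.1| = 2.1
|j2.1 + 0.67| = √(2.1² + 0.67²) = 2.204
|j2.1 + 3.26| = √(2.1² + 3.26²) = 3.878
|T(j2.1)| = 9.55 × 2.1 / (2.204 × 3.878) = 2.3462
20 log₁₀(2.3462) = 7.41 dB

7.4 dB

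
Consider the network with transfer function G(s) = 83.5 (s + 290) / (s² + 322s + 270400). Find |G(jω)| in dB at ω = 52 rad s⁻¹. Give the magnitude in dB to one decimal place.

|j52 + 290| = √(52² + 290²) = 294.6
|(j52)² + 322(j52) + 270400| = |2.677e+05 + j16744| = 2.682e+05
|G(j52)| = 83.5 × 294.6 / 2.682e+05 = 0.091721
20 log₁₀(0.091721) = -20.75 dB

-20.8 dB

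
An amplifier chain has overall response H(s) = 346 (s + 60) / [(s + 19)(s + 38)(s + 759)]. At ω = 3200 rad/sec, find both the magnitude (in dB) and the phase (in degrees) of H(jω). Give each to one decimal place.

|j3200 + 60| = √(3200² + 60²) = 3201
|j3200 + 19| = √(3200² + 19²) = 3200
|j3200 + 38| = √(3200² + 38²) = 3200
|j3200 + 759| = √(3200² + 759²) = 3289
|H(j3200)| = 346 × 3201 / (3200 × 3200 × 3289) = 3.288e-05
20 log₁₀(3.288e-05) = -89.66 dB
∠(j3200 + 60) = arctan(3200/60) = 88.93°
∠(j3200 + 19) = arctan(3200/19) = 89.66°
∠(j3200 + 38) = arctan(3200/38) = 89.32°
∠(j3200 + 759) = arctan(3200/759) = 76.66°
∠H(j3200) = 88.93° − (89.66° + 89.32° + 76.66°) = -166.71°

|H| = -89.7 dB, ∠H = -166.7°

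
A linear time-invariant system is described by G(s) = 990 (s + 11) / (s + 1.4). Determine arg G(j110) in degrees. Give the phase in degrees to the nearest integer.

∠(j110 + 11) = arctan(110/11) = 84.29°
∠(j110 + 1.4) = arctan(110/1.4) = 89.27°
∠G(j110) = 84.29° − 89.27° = -4.98°

-5 deg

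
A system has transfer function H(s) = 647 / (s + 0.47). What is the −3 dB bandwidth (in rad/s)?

0.47 rad/s

For a single-pole low-pass, the −3 dB point is at the pole: ω = 0.47 rad/s.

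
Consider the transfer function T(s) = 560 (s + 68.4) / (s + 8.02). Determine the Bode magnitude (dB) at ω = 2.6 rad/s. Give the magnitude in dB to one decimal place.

73.2 dB

|j2.6 + 68.4| = √(2.6² + 68.4²) = 68.45
|j2.6 + 8.02| = √(2.6² + 8.02²) = 8.431
|T(j2.6)| = 560 × 68.45 / 8.431 = 4546.6
20 log₁₀(4546.6) = 73.15 dB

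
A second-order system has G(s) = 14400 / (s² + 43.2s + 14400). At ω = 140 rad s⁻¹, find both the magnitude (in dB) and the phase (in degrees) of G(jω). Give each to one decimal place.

|(j140)² + 43.2(j140) + 14400| = |-5200 + j6048| = 7976
|G(j140)| = 14400 / 7976 = 1.8054
20 log₁₀(1.8054) = 5.13 dB
∠[(j140)² + 43.2(j140) + 14400] = ∠[-5200 + j6048] = 130.69°
∠G(j140) = −130.69° = -130.69°

|G| = 5.1 dB, ∠G = -130.7°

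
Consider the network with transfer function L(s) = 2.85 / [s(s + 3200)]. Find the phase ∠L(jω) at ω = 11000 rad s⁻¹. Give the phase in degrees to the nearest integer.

∠(j11000 + 3200) = arctan(11000/3200) = 73.78°
∠(j11000) = 90.00°
∠L(j11000) = − (73.78° + 90.00°) = -163.78°

-164°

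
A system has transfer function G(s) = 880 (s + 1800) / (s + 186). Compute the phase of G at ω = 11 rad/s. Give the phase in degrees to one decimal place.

∠(j11 + 1800) = arctan(11/1800) = 0.35°
∠(j11 + 186) = arctan(11/186) = 3.38°
∠G(j11) = 0.35° − 3.38° = -3.03°

-3.0°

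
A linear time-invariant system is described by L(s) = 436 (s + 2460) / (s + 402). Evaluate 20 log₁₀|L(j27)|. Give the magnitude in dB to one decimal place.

|j27 + 2460| = √(27² + 2460²) = 2460
|j27 + 402| = √(27² + 402²) = 402.9
|L(j27)| = 436 × 2460 / 402.9 = 2662.2
20 log₁₀(2662.2) = 68.50 dB

68.5 dB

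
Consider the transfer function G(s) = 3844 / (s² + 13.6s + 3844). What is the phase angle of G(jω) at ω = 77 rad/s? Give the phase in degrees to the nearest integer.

∠[(j77)² + 13.6(j77) + 3844] = ∠[-2085 + j1047.2] = 153.33°
∠G(j77) = −153.33° = -153.33°

-153°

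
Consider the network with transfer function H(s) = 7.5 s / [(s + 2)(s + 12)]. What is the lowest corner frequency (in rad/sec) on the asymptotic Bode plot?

2 rad/sec

Break frequencies occur at each pole and zero magnitude: 2 rad/sec, 12 rad/sec.
The lowest is 2 rad/sec.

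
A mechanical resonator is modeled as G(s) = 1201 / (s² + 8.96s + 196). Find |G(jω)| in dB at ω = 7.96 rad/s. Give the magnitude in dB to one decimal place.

|(j7.96)² + 8.96(j7.96) + 196| = |132.64 + j71.322| = 150.6
|G(j7.96)| = 1201 / 150.6 = 7.9749
20 log₁₀(7.9749) = 18.03 dB

18.0 dB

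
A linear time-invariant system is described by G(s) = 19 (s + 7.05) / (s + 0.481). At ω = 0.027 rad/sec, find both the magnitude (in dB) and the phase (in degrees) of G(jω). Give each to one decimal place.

|j0.027 + 7.05| = √(0.027² + 7.05²) = 7.05
|j0.027 + 0.481| = √(0.027² + 0.481²) = 0.4818
|G(j0.027)| = 19 × 7.05 / 0.4818 = 278.05
20 log₁₀(278.05) = 48.88 dB
∠(j0.027 + 7.05) = arctan(0.027/7.05) = 0.22°
∠(j0.027 + 0.481) = arctan(0.027/0.481) = 3.21°
∠G(j0.027) = 0.22° − 3.21° = -2.99°

|G| = 48.9 dB, ∠G = -3.0°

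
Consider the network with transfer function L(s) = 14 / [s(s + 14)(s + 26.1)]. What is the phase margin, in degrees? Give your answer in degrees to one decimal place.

89.8 deg

Gain crossover: |L(jω)| = 1 at ω ≈ 0.0383 rad/s.
∠L(j0.0383) = −90° − arctan(0.0383/14) − arctan(0.0383/26.1) ≈ -90.24°
PM = 180° + (-90.24°) = 89.76°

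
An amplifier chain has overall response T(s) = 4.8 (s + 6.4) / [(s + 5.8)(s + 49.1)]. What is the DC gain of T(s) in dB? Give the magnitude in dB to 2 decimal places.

T(0) = 4.8 × 6.4 / (5.8 × 49.1) = 0.10787
20 log₁₀(0.10787) = -19.342 dB

-19.34 dB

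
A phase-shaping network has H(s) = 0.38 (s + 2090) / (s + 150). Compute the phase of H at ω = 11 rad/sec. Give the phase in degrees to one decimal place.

∠(j11 + 2090) = arctan(11/2090) = 0.30°
∠(j11 + 150) = arctan(11/150) = 4.19°
∠H(j11) = 0.30° − 4.19° = -3.89°

-3.9°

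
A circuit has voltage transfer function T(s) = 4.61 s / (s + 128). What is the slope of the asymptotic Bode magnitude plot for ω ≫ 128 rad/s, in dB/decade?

With 1 zero and 1 pole, the high-frequency asymptotic slope is 20 × (1 − 1) = 0 dB/decade.

0 dB/decade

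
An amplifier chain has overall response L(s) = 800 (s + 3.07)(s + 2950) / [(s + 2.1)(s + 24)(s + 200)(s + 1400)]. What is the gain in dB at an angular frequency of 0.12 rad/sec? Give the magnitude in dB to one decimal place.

-5.8 dB

|j0.12 + 3.07| = √(0.12² + 3.07²) = 3.072
|j0.12 + 2950| = √(0.12² + 2950²) = 2950
|j0.12 + 2.1| = √(0.12² + 2.1²) = 2.103
|j0.12 + 24| = √(0.12² + 24²) = 24
|j0.12 + 200| = √(0.12² + 200²) = 200
|j0.12 + 1400| = √(0.12² + 1400²) = 1400
|L(j0.12)| = 800 × 3.072 × 2950 / (2.103 × 24 × 200 × 1400) = 0.51296
20 log₁₀(0.51296) = -5.80 dB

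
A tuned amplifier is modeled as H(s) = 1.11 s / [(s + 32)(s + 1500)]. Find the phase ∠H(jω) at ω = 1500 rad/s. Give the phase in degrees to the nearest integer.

-44°

∠(j1500) = 90.00°
∠(j1500 + 32) = arctan(1500/32) = 88.78°
∠(j1500 + 1500) = arctan(1500/1500) = 45.00°
∠H(j1500) = 90.00° − (88.78° + 45.00°) = -43.78°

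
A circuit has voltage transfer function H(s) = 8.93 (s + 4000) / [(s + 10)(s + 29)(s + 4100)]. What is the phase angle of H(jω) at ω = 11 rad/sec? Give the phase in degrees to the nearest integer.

∠(j11 + 4000) = arctan(11/4000) = 0.16°
∠(j11 + 10) = arctan(11/10) = 47.73°
∠(j11 + 29) = arctan(11/29) = 20.77°
∠(j11 + 4100) = arctan(11/4100) = 0.15°
∠H(j11) = 0.16° − (47.73° + 20.77° + 0.15°) = -68.49°

-68°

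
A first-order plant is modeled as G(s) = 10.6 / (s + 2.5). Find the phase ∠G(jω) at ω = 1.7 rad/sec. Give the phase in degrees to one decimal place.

∠(j1.7 + 2.5) = arctan(1.7/2.5) = 34.22°
∠G(j1.7) = −34.22° = -34.22°

-34.2°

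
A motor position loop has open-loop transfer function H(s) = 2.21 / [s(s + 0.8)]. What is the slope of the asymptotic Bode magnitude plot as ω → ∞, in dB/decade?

-40 dB/decade

With 0 zeros and 2 poles, the high-frequency asymptotic slope is 20 × (0 − 2) = -40 dB/decade.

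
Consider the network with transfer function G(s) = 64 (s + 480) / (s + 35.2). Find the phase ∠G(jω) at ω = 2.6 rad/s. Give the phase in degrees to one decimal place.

∠(j2.6 + 480) = arctan(2.6/480) = 0.31°
∠(j2.6 + 35.2) = arctan(2.6/35.2) = 4.22°
∠G(j2.6) = 0.31° − 4.22° = -3.91°

-3.9°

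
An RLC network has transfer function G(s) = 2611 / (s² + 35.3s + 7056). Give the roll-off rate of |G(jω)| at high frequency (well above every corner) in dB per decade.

With 0 zeros and 2 poles, the high-frequency asymptotic slope is 20 × (0 − 2) = -40 dB/decade.

-40 dB/decade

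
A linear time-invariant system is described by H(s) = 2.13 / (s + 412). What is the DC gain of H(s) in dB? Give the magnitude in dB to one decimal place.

-45.7 dB

H(0) = 2.13 / 412 = 0.0051699
20 log₁₀(0.0051699) = -45.73 dB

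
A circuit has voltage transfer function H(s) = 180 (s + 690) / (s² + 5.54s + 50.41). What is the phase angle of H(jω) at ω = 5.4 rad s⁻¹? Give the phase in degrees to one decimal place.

∠(j5.4 + 690) = arctan(5.4/690) = 0.45°
∠[(j5.4)² + 5.54(j5.4) + 50.41] = ∠[21.25 + j29.916] = 54.61°
∠H(j5.4) = 0.45° − 54.61° = -54.16°

-54.2°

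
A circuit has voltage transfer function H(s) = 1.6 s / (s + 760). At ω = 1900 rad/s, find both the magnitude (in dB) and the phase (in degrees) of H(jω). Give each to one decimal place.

|j1900| = 1900
|j1900 + 760| = √(1900² + 760²) = 2046
|H(j1900)| = 1.6 × 1900 / 2046 = 1.4856
20 log₁₀(1.4856) = 3.44 dB
∠(j1900) = 90.00°
∠(j1900 + 760) = arctan(1900/760) = 68.20°
∠H(j1900) = 90.00° − 68.20° = 21.80°

|H| = 3.4 dB, ∠H = 21.8 deg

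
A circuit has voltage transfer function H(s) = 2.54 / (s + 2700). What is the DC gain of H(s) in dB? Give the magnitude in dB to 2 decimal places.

H(0) = 2.54 / 2700 = 0.00094074
20 log₁₀(0.00094074) = -60.531 dB

-60.53 dB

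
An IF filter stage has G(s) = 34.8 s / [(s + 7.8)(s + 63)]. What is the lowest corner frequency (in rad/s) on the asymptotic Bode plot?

Break frequencies occur at each pole and zero magnitude: 7.8 rad/s, 63 rad/s.
The lowest is 7.8 rad/s.

7.8 rad/s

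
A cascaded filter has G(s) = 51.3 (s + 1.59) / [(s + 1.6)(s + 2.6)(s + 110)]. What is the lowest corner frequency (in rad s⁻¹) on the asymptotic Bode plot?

Break frequencies occur at each pole and zero magnitude: 1.59 rad s⁻¹, 1.6 rad s⁻¹, 2.6 rad s⁻¹, 110 rad s⁻¹.
The lowest is 1.59 rad s⁻¹.

1.59 rad s⁻¹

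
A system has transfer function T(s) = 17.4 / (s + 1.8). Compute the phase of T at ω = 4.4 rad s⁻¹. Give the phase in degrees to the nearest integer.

∠(j4.4 + 1.8) = arctan(4.4/1.8) = 67.75°
∠T(j4.4) = −67.75° = -67.75°

-68°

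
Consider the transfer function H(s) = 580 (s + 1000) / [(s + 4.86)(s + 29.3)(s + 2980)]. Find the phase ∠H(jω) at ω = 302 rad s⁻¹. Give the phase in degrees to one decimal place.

∠(j302 + 1000) = arctan(302/1000) = 16.80°
∠(j302 + 4.86) = arctan(302/4.86) = 89.08°
∠(j302 + 29.3) = arctan(302/29.3) = 84.46°
∠(j302 + 2980) = arctan(302/2980) = 5.79°
∠H(j302) = 16.80° − (89.08° + 84.46° + 5.79°) = -162.52°

-162.5 deg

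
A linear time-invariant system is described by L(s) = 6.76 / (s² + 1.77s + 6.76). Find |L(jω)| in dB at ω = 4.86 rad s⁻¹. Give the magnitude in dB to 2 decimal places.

|(j4.86)² + 1.77(j4.86) + 6.76| = |-16.86 + j8.6022| = 18.93
|L(j4.86)| = 6.76 / 18.93 = 0.35716
20 log₁₀(0.35716) = -8.943 dB

-8.94 dB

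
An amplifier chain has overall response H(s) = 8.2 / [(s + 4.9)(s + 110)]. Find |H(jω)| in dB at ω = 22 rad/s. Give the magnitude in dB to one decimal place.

-49.8 dB

|j22 + 4.9| = √(22² + 4.9²) = 22.54
|j22 + 110| = √(22² + 110²) = 112.2
|H(j22)| = 8.2 / (22.54 × 112.2) = 0.0032432
20 log₁₀(0.0032432) = -49.78 dB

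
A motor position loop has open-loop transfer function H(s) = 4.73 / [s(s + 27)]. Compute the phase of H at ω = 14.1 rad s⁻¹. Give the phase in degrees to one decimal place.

∠(j14.1 + 27) = arctan(14.1/27) = 27.57°
∠(j14.1) = 90.00°
∠H(j14.1) = − (27.57° + 90.00°) = -117.57°

-117.6°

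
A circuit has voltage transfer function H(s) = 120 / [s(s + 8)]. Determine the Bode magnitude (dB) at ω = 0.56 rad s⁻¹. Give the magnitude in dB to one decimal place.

|j0.56 + 8| = √(0.56² + 8²) = 8.02
|j0.56| = 0.56
|H(j0.56)| = 120 / (8.02 × 0.56) = 26.72
20 log₁₀(26.72) = 28.54 dB

28.5 dB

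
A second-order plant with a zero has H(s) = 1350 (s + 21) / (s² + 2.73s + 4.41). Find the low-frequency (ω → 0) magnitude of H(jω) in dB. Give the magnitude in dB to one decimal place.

76.2 dB

H(0) = 1350 × 21 / 4.41 = 6428.6
20 log₁₀(6428.6) = 76.16 dB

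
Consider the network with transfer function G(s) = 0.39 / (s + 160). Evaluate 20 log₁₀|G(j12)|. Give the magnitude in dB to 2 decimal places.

|j12 + 160| = √(12² + 160²) = 160.4
|G(j12)| = 0.39 / 160.4 = 0.0024307
20 log₁₀(0.0024307) = -52.285 dB

-52.29 dB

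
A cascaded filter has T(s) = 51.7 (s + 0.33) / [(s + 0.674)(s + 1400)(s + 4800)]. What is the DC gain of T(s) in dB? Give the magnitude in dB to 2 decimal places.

T(0) = 51.7 × 0.33 / (0.674 × 1400 × 4800) = 3.7668e-06
20 log₁₀(3.7668e-06) = -108.480 dB

-108.48 dB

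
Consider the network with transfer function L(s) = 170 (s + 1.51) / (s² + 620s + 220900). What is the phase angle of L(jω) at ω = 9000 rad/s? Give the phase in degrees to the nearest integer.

∠(j9000 + 1.51) = arctan(9000/1.51) = 89.99°
∠[(j9000)² + 620(j9000) + 220900] = ∠[-8.0779e+07 + j5.58e+06] = 176.05°
∠L(j9000) = 89.99° − 176.05° = -86.06°

-86°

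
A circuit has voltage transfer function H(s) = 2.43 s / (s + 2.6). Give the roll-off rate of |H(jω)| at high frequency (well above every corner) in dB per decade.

0 dB/decade

With 1 zero and 1 pole, the high-frequency asymptotic slope is 20 × (1 − 1) = 0 dB/decade.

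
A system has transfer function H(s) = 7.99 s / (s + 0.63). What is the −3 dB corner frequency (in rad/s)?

0.63 rad/s

For a single-pole high-pass, the −3 dB point is at the pole: ω = 0.63 rad/s.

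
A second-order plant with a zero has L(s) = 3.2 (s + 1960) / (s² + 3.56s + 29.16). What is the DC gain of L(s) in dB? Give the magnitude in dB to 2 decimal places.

46.65 dB

L(0) = 3.2 × 1960 / 29.16 = 215.09
20 log₁₀(215.09) = 46.652 dB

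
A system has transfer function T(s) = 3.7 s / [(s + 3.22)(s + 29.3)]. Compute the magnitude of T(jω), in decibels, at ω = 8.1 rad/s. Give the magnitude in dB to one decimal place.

|j8.1| = 8.1
|j8.1 + 3.22| = √(8.1² + 3.22²) = 8.717
|j8.1 + 29.3| = √(8.1² + 29.3²) = 30.4
|T(j8.1)| = 3.7 × 8.1 / (8.717 × 30.4) = 0.11311
20 log₁₀(0.11311) = -18.93 dB

-18.9 dB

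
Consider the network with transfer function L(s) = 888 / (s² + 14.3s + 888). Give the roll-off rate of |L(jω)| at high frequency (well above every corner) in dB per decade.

With 0 zeros and 2 poles, the high-frequency asymptotic slope is 20 × (0 − 2) = -40 dB/decade.

-40 dB/decade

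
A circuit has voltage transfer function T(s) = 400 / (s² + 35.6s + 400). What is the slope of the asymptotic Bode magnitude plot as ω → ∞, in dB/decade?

-40 dB/decade

With 0 zeros and 2 poles, the high-frequency asymptotic slope is 20 × (0 − 2) = -40 dB/decade.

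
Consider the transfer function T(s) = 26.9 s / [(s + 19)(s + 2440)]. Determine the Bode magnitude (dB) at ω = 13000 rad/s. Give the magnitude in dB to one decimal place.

-53.8 dB

|j13000| = 1.3e+04
|j13000 + 19| = √(13000² + 19²) = 1.3e+04
|j13000 + 2440| = √(13000² + 2440²) = 1.323e+04
|T(j13000)| = 26.9 × 1.3e+04 / (1.3e+04 × 1.323e+04) = 0.0020337
20 log₁₀(0.0020337) = -53.83 dB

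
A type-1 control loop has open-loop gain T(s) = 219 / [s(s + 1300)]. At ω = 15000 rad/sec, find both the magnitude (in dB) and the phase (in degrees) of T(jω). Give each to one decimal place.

|T| = -120.3 dB, ∠T = -175.0°

|j15000 + 1300| = √(15000² + 1300²) = 1.506e+04
|j15000| = 1.5e+04
|T(j15000)| = 219 / (1.506e+04 × 1.5e+04) = 9.697e-07
20 log₁₀(9.697e-07) = -120.27 dB
∠(j15000 + 1300) = arctan(15000/1300) = 85.05°
∠(j15000) = 90.00°
∠T(j15000) = − (85.05° + 90.00°) = -175.05°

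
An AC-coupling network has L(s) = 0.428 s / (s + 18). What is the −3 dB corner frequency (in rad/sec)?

18 rad/sec

For a single-pole high-pass, the −3 dB point is at the pole: ω = 18 rad/sec.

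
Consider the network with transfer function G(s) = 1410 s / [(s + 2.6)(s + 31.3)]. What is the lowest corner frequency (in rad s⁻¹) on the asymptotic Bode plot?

2.6 rad s⁻¹

Break frequencies occur at each pole and zero magnitude: 2.6 rad s⁻¹, 31.3 rad s⁻¹.
The lowest is 2.6 rad s⁻¹.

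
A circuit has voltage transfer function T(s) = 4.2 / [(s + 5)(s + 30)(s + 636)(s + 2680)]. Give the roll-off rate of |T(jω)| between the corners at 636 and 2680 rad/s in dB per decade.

In this band the factors already past their corner are: pole at 5, pole at 30, pole at 636; net slope = -60 dB/decade.

-60 dB/decade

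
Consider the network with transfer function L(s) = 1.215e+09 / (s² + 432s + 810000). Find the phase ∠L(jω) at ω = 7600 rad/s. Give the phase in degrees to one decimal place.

∠[(j7600)² + 432(j7600) + 810000] = ∠[-5.695e+07 + j3.2832e+06] = 176.70°
∠L(j7600) = −176.70° = -176.70°

-176.7°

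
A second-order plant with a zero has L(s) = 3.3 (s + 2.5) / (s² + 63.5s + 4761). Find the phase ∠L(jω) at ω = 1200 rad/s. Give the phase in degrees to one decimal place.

∠(j1200 + 2.5) = arctan(1200/2.5) = 89.88°
∠[(j1200)² + 63.5(j1200) + 4761] = ∠[-1.4352e+06 + j76200] = 176.96°
∠L(j1200) = 89.88° − 176.96° = -87.08°

-87.1°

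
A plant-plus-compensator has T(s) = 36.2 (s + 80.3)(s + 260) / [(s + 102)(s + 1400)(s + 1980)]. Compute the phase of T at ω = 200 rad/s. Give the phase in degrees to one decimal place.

28.8°

∠(j200 + 80.3) = arctan(200/80.3) = 68.12°
∠(j200 + 260) = arctan(200/260) = 37.57°
∠(j200 + 102) = arctan(200/102) = 62.98°
∠(j200 + 1400) = arctan(200/1400) = 8.13°
∠(j200 + 1980) = arctan(200/1980) = 5.77°
∠T(j200) = 68.12° + 37.57° − (62.98° + 8.13° + 5.77°) = 28.82°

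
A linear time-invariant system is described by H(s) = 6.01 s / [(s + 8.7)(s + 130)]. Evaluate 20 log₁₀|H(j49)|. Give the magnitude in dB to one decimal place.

|j49| = 49
|j49 + 8.7| = √(49² + 8.7²) = 49.77
|j49 + 130| = √(49² + 130²) = 138.9
|H(j49)| = 6.01 × 49 / (49.77 × 138.9) = 0.042594
20 log₁₀(0.042594) = -27.41 dB

-27.4 dB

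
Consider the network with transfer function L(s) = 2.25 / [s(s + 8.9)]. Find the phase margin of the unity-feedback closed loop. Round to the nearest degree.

88°

Gain crossover: |L(jω)| = 1 at ω ≈ 0.253 rad/s.
∠L(j0.253) = −90° − arctan(0.253/8.9) ≈ -91.63°
PM = 180° + (-91.63°) = 88.37°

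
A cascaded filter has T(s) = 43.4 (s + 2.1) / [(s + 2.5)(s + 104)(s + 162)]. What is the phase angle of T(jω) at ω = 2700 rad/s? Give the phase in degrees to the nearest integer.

∠(j2700 + 2.1) = arctan(2700/2.1) = 89.96°
∠(j2700 + 2.5) = arctan(2700/2.5) = 89.95°
∠(j2700 + 104) = arctan(2700/104) = 87.79°
∠(j2700 + 162) = arctan(2700/162) = 86.57°
∠T(j2700) = 89.96° − (89.95° + 87.79° + 86.57°) = -174.35°

-174°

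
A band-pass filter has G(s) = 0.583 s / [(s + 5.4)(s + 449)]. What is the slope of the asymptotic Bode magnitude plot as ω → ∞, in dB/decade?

With 1 zero and 2 poles, the high-frequency asymptotic slope is 20 × (1 − 2) = -20 dB/decade.

-20 dB/decade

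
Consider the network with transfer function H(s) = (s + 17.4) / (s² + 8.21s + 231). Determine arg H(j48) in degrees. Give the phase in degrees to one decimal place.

-99.2°

∠(j48 + 17.4) = arctan(48/17.4) = 70.07°
∠[(j48)² + 8.21(j48) + 231] = ∠[-2073 + j394.08] = 169.24°
∠H(j48) = 70.07° − 169.24° = -99.16°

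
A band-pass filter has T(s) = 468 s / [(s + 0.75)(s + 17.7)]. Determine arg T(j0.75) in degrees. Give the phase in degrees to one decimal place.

42.6°

∠(j0.75) = 90.00°
∠(j0.75 + 0.75) = arctan(0.75/0.75) = 45.00°
∠(j0.75 + 17.7) = arctan(0.75/17.7) = 2.43°
∠T(j0.75) = 90.00° − (45.00° + 2.43°) = 42.57°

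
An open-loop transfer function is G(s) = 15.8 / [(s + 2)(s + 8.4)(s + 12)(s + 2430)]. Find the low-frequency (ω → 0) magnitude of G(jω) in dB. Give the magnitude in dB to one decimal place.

-89.8 dB

G(0) = 15.8 / (2 × 8.4 × 12 × 2430) = 3.2252e-05
20 log₁₀(3.2252e-05) = -89.83 dB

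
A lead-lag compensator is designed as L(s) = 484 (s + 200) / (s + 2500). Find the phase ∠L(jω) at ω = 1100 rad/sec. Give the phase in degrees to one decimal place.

∠(j1100 + 200) = arctan(1100/200) = 79.70°
∠(j1100 + 2500) = arctan(1100/2500) = 23.75°
∠L(j1100) = 79.70° − 23.75° = 55.95°

55.9°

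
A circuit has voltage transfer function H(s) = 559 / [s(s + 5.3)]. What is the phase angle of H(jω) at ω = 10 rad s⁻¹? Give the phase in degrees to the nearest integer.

∠(j10 + 5.3) = arctan(10/5.3) = 62.08°
∠(j10) = 90.00°
∠H(j10) = − (62.08° + 90.00°) = -152.08°

-152°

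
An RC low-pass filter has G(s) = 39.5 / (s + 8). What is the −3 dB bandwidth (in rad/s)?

8 rad/s

For a single-pole low-pass, the −3 dB point is at the pole: ω = 8 rad/s.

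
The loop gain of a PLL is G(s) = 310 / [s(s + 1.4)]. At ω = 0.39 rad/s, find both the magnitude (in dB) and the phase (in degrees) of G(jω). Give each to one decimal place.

|G| = 54.8 dB, ∠G = -105.6°

|j0.39 + 1.4| = √(0.39² + 1.4²) = 1.453
|j0.39| = 0.39
|G(j0.39)| = 310 / (1.453 × 0.39) = 546.94
20 log₁₀(546.94) = 54.76 dB
∠(j0.39 + 1.4) = arctan(0.39/1.4) = 15.57°
∠(j0.39) = 90.00°
∠G(j0.39) = − (15.57° + 90.00°) = -105.57°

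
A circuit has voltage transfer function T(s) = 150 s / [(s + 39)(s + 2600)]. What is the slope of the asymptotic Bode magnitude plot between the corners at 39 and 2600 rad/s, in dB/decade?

In this band the factors already past their corner are: 1 differentiator zero, pole at 39; net slope = 0 dB/decade.

0 dB/decade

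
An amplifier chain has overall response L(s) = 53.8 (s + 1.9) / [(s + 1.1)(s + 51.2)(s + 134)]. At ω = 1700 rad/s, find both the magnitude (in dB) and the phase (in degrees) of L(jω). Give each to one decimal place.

|L| = -94.6 dB, ∠L = -173.8°

|j1700 + 1.9| = √(1700² + 1.9²) = 1700
|j1700 + 1.1| = √(1700² + 1.1²) = 1700
|j1700 + 51.2| = √(1700² + 51.2²) = 1701
|j1700 + 134| = √(1700² + 134²) = 1705
|L(j1700)| = 53.8 × 1700 / (1700 × 1701 × 1705) = 1.855e-05
20 log₁₀(1.855e-05) = -94.63 dB
∠(j1700 + 1.9) = arctan(1700/1.9) = 89.94°
∠(j1700 + 1.1) = arctan(1700/1.1) = 89.96°
∠(j1700 + 51.2) = arctan(1700/51.2) = 88.27°
∠(j1700 + 134) = arctan(1700/134) = 85.49°
∠L(j1700) = 89.94° − (89.96° + 88.27° + 85.49°) = -173.79°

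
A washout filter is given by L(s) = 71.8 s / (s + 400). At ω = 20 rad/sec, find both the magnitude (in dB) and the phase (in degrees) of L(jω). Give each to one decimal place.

|j20| = 20
|j20 + 400| = √(20² + 400²) = 400.5
|L(j20)| = 71.8 × 20 / 400.5 = 3.5855
20 log₁₀(3.5855) = 11.09 dB
∠(j20) = 90.00°
∠(j20 + 400) = arctan(20/400) = 2.86°
∠L(j20) = 90.00° − 2.86° = 87.14°

|L| = 11.1 dB, ∠L = 87.1 deg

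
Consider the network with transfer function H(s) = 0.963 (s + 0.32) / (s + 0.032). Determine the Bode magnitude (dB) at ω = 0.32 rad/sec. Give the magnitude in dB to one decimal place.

|j0.32 + 0.32| = √(0.32² + 0.32²) = 0.4525
|j0.32 + 0.032| = √(0.32² + 0.032²) = 0.3216
|H(j0.32)| = 0.963 × 0.4525 / 0.3216 = 1.3551
20 log₁₀(1.3551) = 2.64 dB

2.6 dB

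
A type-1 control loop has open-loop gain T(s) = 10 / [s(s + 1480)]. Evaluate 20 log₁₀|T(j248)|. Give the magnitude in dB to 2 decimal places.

-91.41 dB

|j248 + 1480| = √(248² + 1480²) = 1501
|j248| = 248
|T(j248)| = 10 / (1501 × 248) = 2.687e-05
20 log₁₀(2.687e-05) = -91.415 dB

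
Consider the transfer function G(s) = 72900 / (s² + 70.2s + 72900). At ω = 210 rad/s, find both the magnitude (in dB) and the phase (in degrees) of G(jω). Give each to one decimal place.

|(j210)² + 70.2(j210) + 72900| = |28800 + j14742| = 3.235e+04
|G(j210)| = 72900 / 3.235e+04 = 2.2532
20 log₁₀(2.2532) = 7.06 dB
∠[(j210)² + 70.2(j210) + 72900] = ∠[28800 + j14742] = 27.11°
∠G(j210) = −27.11° = -27.11°

|G| = 7.1 dB, ∠G = -27.1 deg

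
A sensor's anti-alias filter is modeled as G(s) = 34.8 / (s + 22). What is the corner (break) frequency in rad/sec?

22 rad/sec

The single real pole at s = −22 gives a corner at ω = 22 rad/sec.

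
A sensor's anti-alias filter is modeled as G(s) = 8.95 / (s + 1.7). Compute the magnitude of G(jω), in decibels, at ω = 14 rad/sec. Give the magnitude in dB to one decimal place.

-3.9 dB

|j14 + 1.7| = √(14² + 1.7²) = 14.1
|G(j14)| = 8.95 / 14.1 = 0.63462
20 log₁₀(0.63462) = -3.95 dB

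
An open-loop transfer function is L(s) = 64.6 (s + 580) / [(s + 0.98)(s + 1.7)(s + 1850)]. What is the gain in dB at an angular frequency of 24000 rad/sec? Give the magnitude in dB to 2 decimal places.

-139.03 dB

|j24000 + 580| = √(24000² + 580²) = 2.401e+04
|j24000 + 0.98| = √(24000² + 0.98²) = 2.4e+04
|j24000 + 1.7| = √(24000² + 1.7²) = 2.4e+04
|j24000 + 1850| = √(24000² + 1850²) = 2.407e+04
|L(j24000)| = 64.6 × 2.401e+04 / (2.4e+04 × 2.4e+04 × 2.407e+04) = 1.1185e-07
20 log₁₀(1.1185e-07) = -139.027 dB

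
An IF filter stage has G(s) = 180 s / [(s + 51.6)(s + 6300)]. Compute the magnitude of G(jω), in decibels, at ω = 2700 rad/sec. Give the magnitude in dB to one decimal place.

|j2700| = 2700
|j2700 + 51.6| = √(2700² + 51.6²) = 2700
|j2700 + 6300| = √(2700² + 6300²) = 6854
|G(j2700)| = 180 × 2700 / (2700 × 6854) = 0.026256
20 log₁₀(0.026256) = -31.62 dB

-31.6 dB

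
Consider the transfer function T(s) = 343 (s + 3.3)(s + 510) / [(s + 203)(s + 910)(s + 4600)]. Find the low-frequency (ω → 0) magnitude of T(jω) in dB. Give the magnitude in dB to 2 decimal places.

T(0) = 343 × 3.3 × 510 / (203 × 910 × 4600) = 0.00067933
20 log₁₀(0.00067933) = -63.358 dB

-63.36 dB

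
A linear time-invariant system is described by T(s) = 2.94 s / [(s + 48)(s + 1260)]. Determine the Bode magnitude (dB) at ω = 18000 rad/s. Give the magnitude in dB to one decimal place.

|j18000| = 1.8e+04
|j18000 + 48| = √(18000² + 48²) = 1.8e+04
|j18000 + 1260| = √(18000² + 1260²) = 1.804e+04
|T(j18000)| = 2.94 × 1.8e+04 / (1.8e+04 × 1.804e+04) = 0.00016293
20 log₁₀(0.00016293) = -75.76 dB

-75.8 dB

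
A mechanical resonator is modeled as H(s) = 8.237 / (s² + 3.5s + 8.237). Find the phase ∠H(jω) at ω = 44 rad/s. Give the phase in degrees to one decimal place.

-175.4 deg

∠[(j44)² + 3.5(j44) + 8.237] = ∠[-1927.8 + j154] = 175.43°
∠H(j44) = −175.43° = -175.43°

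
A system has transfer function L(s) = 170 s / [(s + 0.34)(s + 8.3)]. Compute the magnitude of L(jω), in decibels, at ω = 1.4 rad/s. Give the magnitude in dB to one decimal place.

25.9 dB

|j1.4| = 1.4
|j1.4 + 0.34| = √(1.4² + 0.34²) = 1.441
|j1.4 + 8.3| = √(1.4² + 8.3²) = 8.417
|L(j1.4)| = 170 × 1.4 / (1.441 × 8.417) = 19.626
20 log₁₀(19.626) = 25.86 dB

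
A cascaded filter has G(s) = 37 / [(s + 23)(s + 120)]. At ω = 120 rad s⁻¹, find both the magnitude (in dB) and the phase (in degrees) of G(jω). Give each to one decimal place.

|j120 + 23| = √(120² + 23²) = 122.2
|j120 + 120| = √(120² + 120²) = 169.7
|G(j120)| = 37 / (122.2 × 169.7) = 0.0017844
20 log₁₀(0.0017844) = -54.97 dB
∠(j120 + 23) = arctan(120/23) = 79.15°
∠(j120 + 120) = arctan(120/120) = 45.00°
∠G(j120) = − (79.15° + 45.00°) = -124.15°

|G| = -55.0 dB, ∠G = -124.1 deg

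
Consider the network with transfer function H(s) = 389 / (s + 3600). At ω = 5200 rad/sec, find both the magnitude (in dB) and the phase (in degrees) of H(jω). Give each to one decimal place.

|H| = -24.2 dB, ∠H = -55.3°

|j5200 + 3600| = √(5200² + 3600²) = 6325
|H(j5200)| = 389 / 6325 = 0.061506
20 log₁₀(0.061506) = -24.22 dB
∠(j5200 + 3600) = arctan(5200/3600) = 55.30°
∠H(j5200) = −55.30° = -55.30°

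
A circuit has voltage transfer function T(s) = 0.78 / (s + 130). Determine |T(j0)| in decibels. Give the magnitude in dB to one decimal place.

T(0) = 0.78 / 130 = 0.006
20 log₁₀(0.006) = -44.44 dB

-44.4 dB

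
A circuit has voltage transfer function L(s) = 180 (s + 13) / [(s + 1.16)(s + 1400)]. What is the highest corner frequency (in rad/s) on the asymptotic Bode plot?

1400 rad/s

Break frequencies occur at each pole and zero magnitude: 1.16 rad/s, 13 rad/s, 1400 rad/s.
The highest is 1400 rad/s.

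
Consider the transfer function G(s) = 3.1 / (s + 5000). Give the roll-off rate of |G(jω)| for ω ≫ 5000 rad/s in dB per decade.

With 0 zeros and 1 pole, the high-frequency asymptotic slope is 20 × (0 − 1) = -20 dB/decade.

-20 dB/decade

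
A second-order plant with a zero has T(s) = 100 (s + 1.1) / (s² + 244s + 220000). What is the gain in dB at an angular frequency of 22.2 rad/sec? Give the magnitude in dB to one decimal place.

-39.9 dB

|j22.2 + 1.1| = √(22.2² + 1.1²) = 22.23
|(j22.2)² + 244(j22.2) + 220000| = |2.1951e+05 + j5416.8| = 2.196e+05
|T(j22.2)| = 100 × 22.23 / 2.196e+05 = 0.010123
20 log₁₀(0.010123) = -39.89 dB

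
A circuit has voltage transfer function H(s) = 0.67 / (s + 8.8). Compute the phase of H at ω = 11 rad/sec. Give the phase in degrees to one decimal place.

∠(j11 + 8.8) = arctan(11/8.8) = 51.34°
∠H(j11) = −51.34° = -51.34°

-51.3°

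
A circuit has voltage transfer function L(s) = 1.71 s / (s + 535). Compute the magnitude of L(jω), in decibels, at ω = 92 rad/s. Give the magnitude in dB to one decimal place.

|j92| = 92
|j92 + 535| = √(92² + 535²) = 542.9
|L(j92)| = 1.71 × 92 / 542.9 = 0.2898
20 log₁₀(0.2898) = -10.76 dB

-10.8 dB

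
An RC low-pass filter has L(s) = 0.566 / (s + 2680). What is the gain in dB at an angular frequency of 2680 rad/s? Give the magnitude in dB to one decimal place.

-76.5 dB

|j2680 + 2680| = √(2680² + 2680²) = 3790
|L(j2680)| = 0.566 / 3790 = 0.00014934
20 log₁₀(0.00014934) = -76.52 dB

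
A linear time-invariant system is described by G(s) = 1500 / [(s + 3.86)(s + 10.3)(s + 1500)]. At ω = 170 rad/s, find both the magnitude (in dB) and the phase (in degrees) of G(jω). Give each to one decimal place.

|j170 + 3.86| = √(170² + 3.86²) = 170
|j170 + 10.3| = √(170² + 10.3²) = 170.3
|j170 + 1500| = √(170² + 1500²) = 1510
|G(j170)| = 1500 / (170 × 170.3 × 1510) = 3.431e-05
20 log₁₀(3.431e-05) = -89.29 dB
∠(j170 + 3.86) = arctan(170/3.86) = 88.70°
∠(j170 + 10.3) = arctan(170/10.3) = 86.53°
∠(j170 + 1500) = arctan(170/1500) = 6.47°
∠G(j170) = − (88.70° + 86.53° + 6.47°) = -181.70°

|G| = -89.3 dB, ∠G = -181.7°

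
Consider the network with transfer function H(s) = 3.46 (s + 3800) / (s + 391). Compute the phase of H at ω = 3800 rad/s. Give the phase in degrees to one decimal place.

-39.1°

∠(j3800 + 3800) = arctan(3800/3800) = 45.00°
∠(j3800 + 391) = arctan(3800/391) = 84.13°
∠H(j3800) = 45.00° − 84.13° = -39.13°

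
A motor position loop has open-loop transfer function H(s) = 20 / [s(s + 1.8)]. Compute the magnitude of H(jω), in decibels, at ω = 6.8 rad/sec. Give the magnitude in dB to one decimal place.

|j6.8 + 1.8| = √(6.8² + 1.8²) = 7.034
|j6.8| = 6.8
|H(j6.8)| = 20 / (7.034 × 6.8) = 0.41813
20 log₁₀(0.41813) = -7.57 dB

-7.6 dB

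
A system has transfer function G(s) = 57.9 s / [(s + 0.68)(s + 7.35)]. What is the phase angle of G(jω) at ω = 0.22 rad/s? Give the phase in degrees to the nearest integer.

∠(j0.22) = 90.00°
∠(j0.22 + 0.68) = arctan(0.22/0.68) = 17.93°
∠(j0.22 + 7.35) = arctan(0.22/7.35) = 1.71°
∠G(j0.22) = 90.00° − (17.93° + 1.71°) = 70.36°

70°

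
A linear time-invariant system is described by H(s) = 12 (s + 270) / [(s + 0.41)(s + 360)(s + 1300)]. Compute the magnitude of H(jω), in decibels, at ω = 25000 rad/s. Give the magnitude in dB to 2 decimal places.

|j25000 + 270| = √(25000² + 270²) = 2.5e+04
|j25000 + 0.41| = √(25000² + 0.41²) = 2.5e+04
|j25000 + 360| = √(25000² + 360²) = 2.5e+04
|j25000 + 1300| = √(25000² + 1300²) = 2.503e+04
|H(j25000)| = 12 × 2.5e+04 / (2.5e+04 × 2.5e+04 × 2.503e+04) = 1.9173e-08
20 log₁₀(1.9173e-08) = -154.346 dB

-154.35 dB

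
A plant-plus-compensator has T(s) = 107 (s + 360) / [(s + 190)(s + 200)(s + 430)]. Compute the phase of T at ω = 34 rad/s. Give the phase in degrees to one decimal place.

-18.9°

∠(j34 + 360) = arctan(34/360) = 5.40°
∠(j34 + 190) = arctan(34/190) = 10.15°
∠(j34 + 200) = arctan(34/200) = 9.65°
∠(j34 + 430) = arctan(34/430) = 4.52°
∠T(j34) = 5.40° − (10.15° + 9.65° + 4.52°) = -18.92°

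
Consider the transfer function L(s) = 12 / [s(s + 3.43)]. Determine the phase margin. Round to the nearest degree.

51°

Gain crossover: |L(jω)| = 1 at ω ≈ 2.74 rad/s.
∠L(j2.74) = −90° − arctan(2.74/3.43) ≈ -128.57°
PM = 180° + (-128.57°) = 51.43°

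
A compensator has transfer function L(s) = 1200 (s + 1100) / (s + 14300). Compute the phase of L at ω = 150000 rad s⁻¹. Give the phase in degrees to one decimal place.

∠(j150000 + 1100) = arctan(150000/1100) = 89.58°
∠(j150000 + 14300) = arctan(150000/14300) = 84.55°
∠L(j150000) = 89.58° − 84.55° = 5.03°

5.0°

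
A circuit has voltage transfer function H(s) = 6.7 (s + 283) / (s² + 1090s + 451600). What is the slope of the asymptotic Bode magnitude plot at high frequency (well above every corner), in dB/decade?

-20 dB/decade

With 1 zero and 2 poles, the high-frequency asymptotic slope is 20 × (1 − 2) = -20 dB/decade.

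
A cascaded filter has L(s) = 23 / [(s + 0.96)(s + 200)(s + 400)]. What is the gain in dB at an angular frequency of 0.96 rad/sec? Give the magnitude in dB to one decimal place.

|j0.96 + 0.96| = √(0.96² + 0.96²) = 1.358
|j0.96 + 200| = √(0.96² + 200²) = 200
|j0.96 + 400| = √(0.96² + 400²) = 400
|L(j0.96)| = 23 / (1.358 × 200 × 400) = 0.00021176
20 log₁₀(0.00021176) = -73.48 dB

-73.5 dB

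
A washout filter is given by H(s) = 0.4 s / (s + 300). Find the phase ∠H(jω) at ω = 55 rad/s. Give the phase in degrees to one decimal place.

79.6°

∠(j55) = 90.00°
∠(j55 + 300) = arctan(55/300) = 10.39°
∠H(j55) = 90.00° − 10.39° = 79.61°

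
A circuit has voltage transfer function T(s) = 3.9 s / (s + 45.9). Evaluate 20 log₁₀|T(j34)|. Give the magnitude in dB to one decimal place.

7.3 dB

|j34| = 34
|j34 + 45.9| = √(34² + 45.9²) = 57.12
|T(j34)| = 3.9 × 34 / 57.12 = 2.3214
20 log₁₀(2.3214) = 7.31 dB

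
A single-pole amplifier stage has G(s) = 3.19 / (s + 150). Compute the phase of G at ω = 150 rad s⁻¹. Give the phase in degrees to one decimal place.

-45.0°

∠(j150 + 150) = arctan(150/150) = 45.00°
∠G(j150) = −45.00° = -45.00°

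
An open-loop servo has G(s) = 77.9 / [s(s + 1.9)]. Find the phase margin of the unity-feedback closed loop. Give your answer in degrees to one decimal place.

12.3 deg

Gain crossover: |G(jω)| = 1 at ω ≈ 8.72 rad/s.
∠G(j8.72) = −90° − arctan(8.72/1.9) ≈ -167.71°
PM = 180° + (-167.71°) = 12.29°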